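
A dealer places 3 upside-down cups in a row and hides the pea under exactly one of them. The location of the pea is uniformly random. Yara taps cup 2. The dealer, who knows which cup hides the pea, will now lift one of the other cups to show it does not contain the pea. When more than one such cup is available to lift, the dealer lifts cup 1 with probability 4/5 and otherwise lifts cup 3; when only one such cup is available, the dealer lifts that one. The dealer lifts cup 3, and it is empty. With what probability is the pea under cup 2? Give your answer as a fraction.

1/6

Consider each possible location of the pea in turn.
If it is under cup 1 (prior 1/3): only cup 3 is available, probability 1; weight (1/3)·1 = 1/3.
If it is under cup 2 (prior 1/3): cup 1 is available but not opened, probability 1/5; weight (1/3)·(1/5) = 1/15.
If it is under cup 3 (prior 1/3): the dealer opened cup 3, so this case is ruled out; weight (1/3)·0 = 0.
The weights sum to 2/5.
So P(the pea under cup 2 | the dealer opened cup 3) = (1/15) / (2/5) = 1/6.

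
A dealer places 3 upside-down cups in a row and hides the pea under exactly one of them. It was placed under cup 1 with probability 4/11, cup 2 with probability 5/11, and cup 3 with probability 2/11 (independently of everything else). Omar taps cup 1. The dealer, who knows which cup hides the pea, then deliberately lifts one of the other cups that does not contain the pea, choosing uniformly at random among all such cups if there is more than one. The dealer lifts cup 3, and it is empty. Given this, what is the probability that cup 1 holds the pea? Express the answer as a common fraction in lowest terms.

2/7

Apply Bayes' rule, conditioning on where the pea actually is.
If it is under cup 1 (prior 4/11): the dealer has 2 equally likely choices, so probability 1/2; weight (4/11)·(1/2) = 2/11.
If it is under cup 2 (prior 5/11): the dealer has no choice, probability 1; weight (5/11)·1 = 5/11.
If it is under cup 3 (prior 2/11): the dealer opened cup 3, so this case is ruled out; weight (2/11)·0 = 0.
The weights sum to 7/11.
So P(the pea under cup 1 | the dealer opened cup 3) = (2/11) / (7/11) = 2/7.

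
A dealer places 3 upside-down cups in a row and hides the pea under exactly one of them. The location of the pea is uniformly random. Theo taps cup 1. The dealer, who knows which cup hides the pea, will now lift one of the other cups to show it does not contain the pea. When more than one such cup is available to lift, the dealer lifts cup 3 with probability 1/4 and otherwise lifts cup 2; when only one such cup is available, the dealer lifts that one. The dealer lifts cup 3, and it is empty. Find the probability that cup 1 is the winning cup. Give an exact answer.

1/5

Apply Bayes' rule, conditioning on where the pea actually is.
If it is under cup 1 (prior 1/3): cup 3 is available, opened with probability 1/4; weight (1/3)·(1/4) = 1/12.
If it is under cup 2 (prior 1/3): only cup 3 is available, probability 1; weight (1/3)·1 = 1/3.
If it is under cup 3 (prior 1/3): the dealer opened cup 3, so this case is ruled out; weight (1/3)·0 = 0.
The weights sum to 5/12.
So P(the pea under cup 1 | the dealer opened cup 3) = (1/12) / (5/12) = 1/5.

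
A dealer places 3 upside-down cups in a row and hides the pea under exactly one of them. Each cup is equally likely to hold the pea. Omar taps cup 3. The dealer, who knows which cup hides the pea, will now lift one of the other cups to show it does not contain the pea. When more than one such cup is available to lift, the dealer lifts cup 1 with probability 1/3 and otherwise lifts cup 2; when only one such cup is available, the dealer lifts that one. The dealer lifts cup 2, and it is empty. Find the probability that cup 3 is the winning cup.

2/5

Consider each possible location of the pea in turn.
If it is under cup 1 (prior 1/3): only cup 2 is available, probability 1; weight (1/3)·1 = 1/3.
If it is under cup 2 (prior 1/3): the dealer opened cup 2, so this case is ruled out; weight (1/3)·0 = 0.
If it is under cup 3 (prior 1/3): cup 1 is available but not opened, probability 2/3; weight (1/3)·(2/3) = 2/9.
The weights sum to 5/9.
So P(the pea under cup 3 | the dealer opened cup 2) = (2/9) / (5/9) = 2/5.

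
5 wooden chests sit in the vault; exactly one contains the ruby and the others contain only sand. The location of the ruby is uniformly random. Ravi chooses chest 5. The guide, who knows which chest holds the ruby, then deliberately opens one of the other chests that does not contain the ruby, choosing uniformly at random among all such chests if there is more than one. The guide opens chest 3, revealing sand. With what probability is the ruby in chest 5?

1/5

Consider each possible location of the ruby in turn.
If it is in any of chests 1, 2, and 4 (prior 1/5 each): the guide has 3 equally likely choices, so probability 1/3; weight (1/5)·(1/3) = 1/15 each.
If it is in chest 3 (prior 1/5): the guide opened chest 3, so this case is ruled out; weight (1/5)·0 = 0.
If it is in chest 5 (prior 1/5): the guide has 4 equally likely choices, so probability 1/4; weight (1/5)·(1/4) = 1/20.
The weights sum to 1/4.
So P(the ruby in chest 5 | the guide opened chest 3) = (1/20) / (1/4) = 1/5.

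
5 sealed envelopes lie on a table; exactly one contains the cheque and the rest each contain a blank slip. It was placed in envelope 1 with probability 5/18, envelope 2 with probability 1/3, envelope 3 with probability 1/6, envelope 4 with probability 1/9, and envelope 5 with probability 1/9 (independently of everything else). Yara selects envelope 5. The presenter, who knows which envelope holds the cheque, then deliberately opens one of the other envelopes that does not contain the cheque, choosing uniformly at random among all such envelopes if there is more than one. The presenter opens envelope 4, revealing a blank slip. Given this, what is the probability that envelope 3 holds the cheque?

Condition on the true location of the cheque.
If it is in envelope 1 (prior 5/18): the presenter has 3 equally likely choices, so probability 1/3; weight (5/18)·(1/3) = 5/54.
If it is in envelope 2 (prior 1/3): the presenter has 3 equally likely choices, so probability 1/3; weight (1/3)·(1/3) = 1/9.
If it is in envelope 3 (prior 1/6): the presenter has 3 equally likely choices, so probability 1/3; weight (1/6)·(1/3) = 1/18.
If it is in envelope 4 (prior 1/9): the presenter opened envelope 4, so this case is ruled out; weight (1/9)·0 = 0.
If it is in envelope 5 (prior 1/9): the presenter has 4 equally likely choices, so probability 1/4; weight (1/9)·(1/4) = 1/36.
The weights sum to 31/108.
So P(the cheque in envelope 3 | the presenter opened envelope 4) = (1/18) / (31/108) = 6/31.

6/31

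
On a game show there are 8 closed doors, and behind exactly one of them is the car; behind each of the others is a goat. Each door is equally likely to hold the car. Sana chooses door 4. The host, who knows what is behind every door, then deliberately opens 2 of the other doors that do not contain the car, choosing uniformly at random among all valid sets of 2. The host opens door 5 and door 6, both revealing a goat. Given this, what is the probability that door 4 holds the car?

Condition on the true location of the car.
If it is behind any of doors 1, 2, 3, 7, and 8 (prior 1/8 each): the host has 15 equally likely choices, so probability 1/15; weight (1/8)·(1/15) = 1/120 each.
If it is behind door 4 (prior 1/8): the host has 21 equally likely choices, so probability 1/21; weight (1/8)·(1/21) = 1/168.
If it is behind either of doors 5 and 6 (prior 1/8 each): that door was opened and seen not to hold the prize — ruled out; weight (1/8)·0 = 0 each.
The weights sum to 1/21.
So P(the car behind door 4 | the host opened door 5 and door 6) = (1/168) / (1/21) = 1/8.

1/8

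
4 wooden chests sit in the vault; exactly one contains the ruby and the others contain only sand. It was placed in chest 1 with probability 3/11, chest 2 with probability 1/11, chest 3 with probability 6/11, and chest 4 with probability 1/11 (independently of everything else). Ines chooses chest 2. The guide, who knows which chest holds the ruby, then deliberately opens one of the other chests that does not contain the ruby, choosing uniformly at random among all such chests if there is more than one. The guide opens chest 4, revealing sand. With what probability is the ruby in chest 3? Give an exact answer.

Apply Bayes' rule, conditioning on where the ruby actually is.
If it is in chest 1 (prior 3/11): the guide has 2 equally likely choices, so probability 1/2; weight (3/11)·(1/2) = 3/22.
If it is in chest 2 (prior 1/11): the guide has 3 equally likely choices, so probability 1/3; weight (1/11)·(1/3) = 1/33.
If it is in chest 3 (prior 6/11): the guide has 2 equally likely choices, so probability 1/2; weight (6/11)·(1/2) = 3/11.
If it is in chest 4 (prior 1/11): the guide opened chest 4, so this case is ruled out; weight (1/11)·0 = 0.
The weights sum to 29/66.
So P(the ruby in chest 3 | the guide opened chest 4) = (3/11) / (29/66) = 18/29.

18/29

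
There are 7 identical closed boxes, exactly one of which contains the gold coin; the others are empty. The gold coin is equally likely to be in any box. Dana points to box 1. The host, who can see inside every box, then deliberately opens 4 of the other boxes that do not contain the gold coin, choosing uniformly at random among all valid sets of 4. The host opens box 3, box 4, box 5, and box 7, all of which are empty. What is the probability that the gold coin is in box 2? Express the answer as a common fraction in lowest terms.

3/7

Condition on the true location of the gold coin.
If it is in box 1 (prior 1/7): the host has 15 equally likely choices, so probability 1/15; weight (1/7)·(1/15) = 1/105.
If it is in either of boxes 2 and 6 (prior 1/7 each): the host has 5 equally likely choices, so probability 1/5; weight (1/7)·(1/5) = 1/35 each.
If it is in any of boxes 3, 4, 5, and 7 (prior 1/7 each): that box was opened and seen not to hold the prize — ruled out; weight (1/7)·0 = 0 each.
The weights sum to 1/15.
So P(the gold coin in box 2 | the host opened box 3, box 4, box 5, and box 7) = (1/35) / (1/15) = 3/7.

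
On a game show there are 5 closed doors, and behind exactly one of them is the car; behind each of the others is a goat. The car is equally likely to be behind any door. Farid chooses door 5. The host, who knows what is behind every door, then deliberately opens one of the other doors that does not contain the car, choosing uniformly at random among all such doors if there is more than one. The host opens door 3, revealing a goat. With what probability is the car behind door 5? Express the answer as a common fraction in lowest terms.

Apply Bayes' rule, conditioning on where the car actually is.
If it is behind any of doors 1, 2, and 4 (prior 1/5 each): the host has 3 equally likely choices, so probability 1/3; weight (1/5)·(1/3) = 1/15 each.
If it is behind door 3 (prior 1/5): the host opened door 3, so this case is ruled out; weight (1/5)·0 = 0.
If it is behind door 5 (prior 1/5): the host has 4 equally likely choices, so probability 1/4; weight (1/5)·(1/4) = 1/20.
The weights sum to 1/4.
So P(the car behind door 5 | the host opened door 3) = (1/20) / (1/4) = 1/5.

1/5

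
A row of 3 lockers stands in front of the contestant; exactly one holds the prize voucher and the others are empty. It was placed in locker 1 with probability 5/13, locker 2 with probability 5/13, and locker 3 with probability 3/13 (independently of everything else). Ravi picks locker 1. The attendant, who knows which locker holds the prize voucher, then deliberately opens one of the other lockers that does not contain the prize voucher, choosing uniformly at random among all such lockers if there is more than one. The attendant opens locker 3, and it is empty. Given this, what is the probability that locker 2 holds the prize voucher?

2/3

Condition on the true location of the prize voucher.
If it is in locker 1 (prior 5/13): the attendant has 2 equally likely choices, so probability 1/2; weight (5/13)·(1/2) = 5/26.
If it is in locker 2 (prior 5/13): the attendant has no choice, probability 1; weight (5/13)·1 = 5/13.
If it is in locker 3 (prior 3/13): the attendant opened locker 3, so this case is ruled out; weight (3/13)·0 = 0.
The weights sum to 15/26.
So P(the prize voucher in locker 2 | the attendant opened locker 3) = (5/13) / (15/26) = 2/3.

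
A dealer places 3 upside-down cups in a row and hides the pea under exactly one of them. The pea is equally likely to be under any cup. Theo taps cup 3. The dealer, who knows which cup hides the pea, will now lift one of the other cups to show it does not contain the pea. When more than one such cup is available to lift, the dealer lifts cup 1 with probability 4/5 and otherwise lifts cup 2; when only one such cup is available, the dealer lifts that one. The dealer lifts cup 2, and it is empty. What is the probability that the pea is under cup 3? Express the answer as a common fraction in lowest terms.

Apply Bayes' rule, conditioning on where the pea actually is.
If it is under cup 1 (prior 1/3): only cup 2 is available, probability 1; weight (1/3)·1 = 1/3.
If it is under cup 2 (prior 1/3): the dealer opened cup 2, so this case is ruled out; weight (1/3)·0 = 0.
If it is under cup 3 (prior 1/3): cup 1 is available but not opened, probability 1/5; weight (1/3)·(1/5) = 1/15.
The weights sum to 2/5.
So P(the pea under cup 3 | the dealer opened cup 2) = (1/15) / (2/5) = 1/6.

1/6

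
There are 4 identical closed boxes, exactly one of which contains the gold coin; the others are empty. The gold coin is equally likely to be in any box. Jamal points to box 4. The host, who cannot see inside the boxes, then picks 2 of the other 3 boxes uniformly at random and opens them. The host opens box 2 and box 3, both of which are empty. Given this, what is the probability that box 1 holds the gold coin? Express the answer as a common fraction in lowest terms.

1/2

Condition on the true location of the gold coin.
If it is in either of boxes 1 and 4 (prior 1/4 each): the host picks exactly this set with probability 1/3 regardless, and none is the prize; weight (1/4)·(1/3) = 1/12 each.
If it is in either of boxes 2 and 3 (prior 1/4 each): that box was opened and seen not to hold the prize — ruled out; weight (1/4)·0 = 0 each.
The weights sum to 1/6.
So P(the gold coin in box 1 | the host opened box 2 and box 3) = (1/12) / (1/6) = 1/2.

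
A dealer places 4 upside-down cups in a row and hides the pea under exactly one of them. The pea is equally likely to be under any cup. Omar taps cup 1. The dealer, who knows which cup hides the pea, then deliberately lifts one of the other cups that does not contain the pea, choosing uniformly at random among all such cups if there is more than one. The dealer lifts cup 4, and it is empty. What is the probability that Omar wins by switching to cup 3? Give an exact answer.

3/8

Apply Bayes' rule, conditioning on where the pea actually is.
If it is under cup 1 (prior 1/4): the dealer has 3 equally likely choices, so probability 1/3; weight (1/4)·(1/3) = 1/12.
If it is under either of cups 2 and 3 (prior 1/4 each): the dealer has 2 equally likely choices, so probability 1/2; weight (1/4)·(1/2) = 1/8 each.
If it is under cup 4 (prior 1/4): the dealer opened cup 4, so this case is ruled out; weight (1/4)·0 = 0.
The weights sum to 1/3.
So P(the pea under cup 3 | the dealer opened cup 4) = (1/8) / (1/3) = 3/8.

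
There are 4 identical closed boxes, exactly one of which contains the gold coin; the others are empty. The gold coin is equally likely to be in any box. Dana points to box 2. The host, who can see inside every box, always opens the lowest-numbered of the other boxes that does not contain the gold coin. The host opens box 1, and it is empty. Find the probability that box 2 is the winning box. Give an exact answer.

1/3

Condition on the true location of the gold coin.
If it is in box 1 (prior 1/4): the host opened box 1, so this case is ruled out; weight (1/4)·0 = 0.
If it is in any of boxes 2, 3, and 4 (prior 1/4 each): box 1 is the lowest-numbered option available, probability 1; weight (1/4)·1 = 1/4 each.
The weights sum to 3/4.
So P(the gold coin in box 2 | the host opened box 1) = (1/4) / (3/4) = 1/3.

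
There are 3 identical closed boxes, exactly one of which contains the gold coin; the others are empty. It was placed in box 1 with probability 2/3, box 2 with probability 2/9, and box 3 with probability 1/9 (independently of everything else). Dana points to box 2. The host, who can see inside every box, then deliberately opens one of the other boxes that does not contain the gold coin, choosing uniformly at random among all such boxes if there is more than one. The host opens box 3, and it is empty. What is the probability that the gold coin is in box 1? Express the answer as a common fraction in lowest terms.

6/7

Apply Bayes' rule, conditioning on where the gold coin actually is.
If it is in box 1 (prior 2/3): the host has no choice, probability 1; weight (2/3)·1 = 2/3.
If it is in box 2 (prior 2/9): the host has 2 equally likely choices, so probability 1/2; weight (2/9)·(1/2) = 1/9.
If it is in box 3 (prior 1/9): the host opened box 3, so this case is ruled out; weight (1/9)·0 = 0.
The weights sum to 7/9.
So P(the gold coin in box 1 | the host opened box 3) = (2/3) / (7/9) = 6/7.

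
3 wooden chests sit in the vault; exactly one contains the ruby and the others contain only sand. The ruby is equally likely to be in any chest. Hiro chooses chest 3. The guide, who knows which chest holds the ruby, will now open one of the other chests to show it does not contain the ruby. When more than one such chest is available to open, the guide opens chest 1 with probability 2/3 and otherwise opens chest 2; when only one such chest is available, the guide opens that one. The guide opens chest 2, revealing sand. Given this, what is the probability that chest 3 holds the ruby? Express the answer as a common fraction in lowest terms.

Consider each possible location of the ruby in turn.
If it is in chest 1 (prior 1/3): only chest 2 is available, probability 1; weight (1/3)·1 = 1/3.
If it is in chest 2 (prior 1/3): the guide opened chest 2, so this case is ruled out; weight (1/3)·0 = 0.
If it is in chest 3 (prior 1/3): chest 1 is available but not opened, probability 1/3; weight (1/3)·(1/3) = 1/9.
The weights sum to 4/9.
So P(the ruby in chest 3 | the guide opened chest 2) = (1/9) / (4/9) = 1/4.

1/4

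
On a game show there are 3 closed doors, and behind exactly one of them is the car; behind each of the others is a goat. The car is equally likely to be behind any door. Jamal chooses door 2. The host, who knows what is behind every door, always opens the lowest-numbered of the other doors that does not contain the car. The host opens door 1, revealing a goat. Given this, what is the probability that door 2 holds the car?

1/2

Apply Bayes' rule, conditioning on where the car actually is.
If it is behind door 1 (prior 1/3): the host opened door 1, so this case is ruled out; weight (1/3)·0 = 0.
If it is behind either of doors 2 and 3 (prior 1/3 each): door 1 is the lowest-numbered option available, probability 1; weight (1/3)·1 = 1/3 each.
The weights sum to 2/3.
So P(the car behind door 2 | the host opened door 1) = (1/3) / (2/3) = 1/2.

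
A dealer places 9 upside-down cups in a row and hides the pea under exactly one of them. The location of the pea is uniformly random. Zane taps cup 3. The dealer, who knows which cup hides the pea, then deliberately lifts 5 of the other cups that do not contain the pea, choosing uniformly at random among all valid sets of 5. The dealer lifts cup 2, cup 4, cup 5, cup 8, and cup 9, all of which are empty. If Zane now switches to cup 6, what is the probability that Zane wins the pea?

Consider each possible location of the pea in turn.
If it is under any of cups 1, 6, and 7 (prior 1/9 each): the dealer has 21 equally likely choices, so probability 1/21; weight (1/9)·(1/21) = 1/189 each.
If it is under any of cups 2, 4, 5, 8, and 9 (prior 1/9 each): that cup was opened and seen not to hold the prize — ruled out; weight (1/9)·0 = 0 each.
If it is under cup 3 (prior 1/9): the dealer has 56 equally likely choices, so probability 1/56; weight (1/9)·(1/56) = 1/504.
The weights sum to 1/56.
So P(the pea under cup 6 | the dealer opened cup 2, cup 4, cup 5, cup 8, and cup 9) = (1/189) / (1/56) = 8/27.

8/27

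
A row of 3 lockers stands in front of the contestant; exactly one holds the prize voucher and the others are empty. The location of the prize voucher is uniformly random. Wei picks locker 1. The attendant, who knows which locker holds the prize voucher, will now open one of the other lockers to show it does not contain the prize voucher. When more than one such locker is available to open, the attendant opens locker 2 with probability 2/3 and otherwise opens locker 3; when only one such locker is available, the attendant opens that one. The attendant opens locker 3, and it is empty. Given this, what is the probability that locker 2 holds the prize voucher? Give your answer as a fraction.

Condition on the true location of the prize voucher.
If it is in locker 1 (prior 1/3): locker 2 is available but not opened, probability 1/3; weight (1/3)·(1/3) = 1/9.
If it is in locker 2 (prior 1/3): only locker 3 is available, probability 1; weight (1/3)·1 = 1/3.
If it is in locker 3 (prior 1/3): the attendant opened locker 3, so this case is ruled out; weight (1/3)·0 = 0.
The weights sum to 4/9.
So P(the prize voucher in locker 2 | the attendant opened locker 3) = (1/3) / (4/9) = 3/4.

3/4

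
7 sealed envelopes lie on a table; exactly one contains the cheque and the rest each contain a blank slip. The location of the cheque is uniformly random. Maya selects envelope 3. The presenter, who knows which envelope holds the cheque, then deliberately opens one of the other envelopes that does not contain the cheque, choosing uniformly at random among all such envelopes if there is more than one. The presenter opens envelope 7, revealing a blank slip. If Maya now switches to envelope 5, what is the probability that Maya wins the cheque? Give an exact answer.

6/35

Apply Bayes' rule, conditioning on where the cheque actually is.
If it is in any of envelopes 1, 2, 4, 5, and 6 (prior 1/7 each): the presenter has 5 equally likely choices, so probability 1/5; weight (1/7)·(1/5) = 1/35 each.
If it is in envelope 3 (prior 1/7): the presenter has 6 equally likely choices, so probability 1/6; weight (1/7)·(1/6) = 1/42.
If it is in envelope 7 (prior 1/7): the presenter opened envelope 7, so this case is ruled out; weight (1/7)·0 = 0.
The weights sum to 1/6.
So P(the cheque in envelope 5 | the presenter opened envelope 7) = (1/35) / (1/6) = 6/35.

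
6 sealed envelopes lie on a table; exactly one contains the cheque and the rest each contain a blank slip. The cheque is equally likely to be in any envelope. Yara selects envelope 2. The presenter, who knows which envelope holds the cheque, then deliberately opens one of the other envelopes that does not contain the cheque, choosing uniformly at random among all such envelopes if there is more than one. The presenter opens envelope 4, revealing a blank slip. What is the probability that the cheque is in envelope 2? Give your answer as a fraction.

Condition on the true location of the cheque.
If it is in any of envelopes 1, 3, 5, and 6 (prior 1/6 each): the presenter has 4 equally likely choices, so probability 1/4; weight (1/6)·(1/4) = 1/24 each.
If it is in envelope 2 (prior 1/6): the presenter has 5 equally likely choices, so probability 1/5; weight (1/6)·(1/5) = 1/30.
If it is in envelope 4 (prior 1/6): the presenter opened envelope 4, so this case is ruled out; weight (1/6)·0 = 0.
The weights sum to 1/5.
So P(the cheque in envelope 2 | the presenter opened envelope 4) = (1/30) / (1/5) = 1/6.

1/6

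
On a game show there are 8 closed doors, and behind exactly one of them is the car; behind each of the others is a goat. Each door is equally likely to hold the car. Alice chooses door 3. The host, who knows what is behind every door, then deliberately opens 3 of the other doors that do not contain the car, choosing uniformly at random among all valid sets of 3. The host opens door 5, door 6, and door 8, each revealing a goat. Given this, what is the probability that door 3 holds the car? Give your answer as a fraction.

1/8

Consider each possible location of the car in turn.
If it is behind any of doors 1, 2, 4, and 7 (prior 1/8 each): the host has 20 equally likely choices, so probability 1/20; weight (1/8)·(1/20) = 1/160 each.
If it is behind door 3 (prior 1/8): the host has 35 equally likely choices, so probability 1/35; weight (1/8)·(1/35) = 1/280.
If it is behind any of doors 5, 6, and 8 (prior 1/8 each): that door was opened and seen not to hold the prize — ruled out; weight (1/8)·0 = 0 each.
The weights sum to 1/35.
So P(the car behind door 3 | the host opened door 5, door 6, and door 8) = (1/280) / (1/35) = 1/8.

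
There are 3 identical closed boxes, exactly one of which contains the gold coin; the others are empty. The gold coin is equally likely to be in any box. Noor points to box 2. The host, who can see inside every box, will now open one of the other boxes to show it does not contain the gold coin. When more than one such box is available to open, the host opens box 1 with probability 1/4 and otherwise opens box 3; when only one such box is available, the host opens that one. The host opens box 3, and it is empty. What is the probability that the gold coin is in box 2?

Apply Bayes' rule, conditioning on where the gold coin actually is.
If it is in box 1 (prior 1/3): only box 3 is available, probability 1; weight (1/3)·1 = 1/3.
If it is in box 2 (prior 1/3): box 1 is available but not opened, probability 3/4; weight (1/3)·(3/4) = 1/4.
If it is in box 3 (prior 1/3): the host opened box 3, so this case is ruled out; weight (1/3)·0 = 0.
The weights sum to 7/12.
So P(the gold coin in box 2 | the host opened box 3) = (1/4) / (7/12) = 3/7.

3/7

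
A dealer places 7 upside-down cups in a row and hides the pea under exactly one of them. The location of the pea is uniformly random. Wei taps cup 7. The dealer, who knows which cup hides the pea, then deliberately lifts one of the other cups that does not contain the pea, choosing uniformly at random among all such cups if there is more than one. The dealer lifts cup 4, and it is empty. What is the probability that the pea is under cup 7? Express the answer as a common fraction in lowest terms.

Apply Bayes' rule, conditioning on where the pea actually is.
If it is under any of cups 1, 2, 3, 5, and 6 (prior 1/7 each): the dealer has 5 equally likely choices, so probability 1/5; weight (1/7)·(1/5) = 1/35 each.
If it is under cup 4 (prior 1/7): the dealer opened cup 4, so this case is ruled out; weight (1/7)·0 = 0.
If it is under cup 7 (prior 1/7): the dealer has 6 equally likely choices, so probability 1/6; weight (1/7)·(1/6) = 1/42.
The weights sum to 1/6.
So P(the pea under cup 7 | the dealer opened cup 4) = (1/42) / (1/6) = 1/7.

1/7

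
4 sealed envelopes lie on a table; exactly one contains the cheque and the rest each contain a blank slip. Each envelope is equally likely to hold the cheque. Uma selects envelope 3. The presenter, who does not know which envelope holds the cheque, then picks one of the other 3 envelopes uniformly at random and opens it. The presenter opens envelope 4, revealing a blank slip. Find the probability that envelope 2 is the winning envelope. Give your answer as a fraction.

Consider each possible location of the cheque in turn.
If it is in any of envelopes 1, 2, and 3 (prior 1/4 each): the presenter picks envelope 4 with probability 1/3 regardless, and it is not the prize; weight (1/4)·(1/3) = 1/12 each.
If it is in envelope 4 (prior 1/4): the presenter opened envelope 4, so this case is ruled out; weight (1/4)·0 = 0.
The weights sum to 1/4.
So P(the cheque in envelope 2 | the presenter opened envelope 4) = (1/12) / (1/4) = 1/3.

1/3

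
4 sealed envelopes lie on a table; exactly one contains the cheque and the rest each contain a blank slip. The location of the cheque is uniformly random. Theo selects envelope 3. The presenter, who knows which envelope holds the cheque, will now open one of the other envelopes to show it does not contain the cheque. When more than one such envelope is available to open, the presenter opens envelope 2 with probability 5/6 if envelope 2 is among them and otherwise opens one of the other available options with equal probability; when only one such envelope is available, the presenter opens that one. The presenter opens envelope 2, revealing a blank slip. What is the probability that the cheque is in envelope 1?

1/3

Apply Bayes' rule, conditioning on where the cheque actually is.
If it is in any of envelopes 1, 3, and 4 (prior 1/4 each): envelope 2 is available, opened with probability 5/6; weight (1/4)·(5/6) = 5/24 each.
If it is in envelope 2 (prior 1/4): the presenter opened envelope 2, so this case is ruled out; weight (1/4)·0 = 0.
The weights sum to 5/8.
So P(the cheque in envelope 1 | the presenter opened envelope 2) = (5/24) / (5/8) = 1/3.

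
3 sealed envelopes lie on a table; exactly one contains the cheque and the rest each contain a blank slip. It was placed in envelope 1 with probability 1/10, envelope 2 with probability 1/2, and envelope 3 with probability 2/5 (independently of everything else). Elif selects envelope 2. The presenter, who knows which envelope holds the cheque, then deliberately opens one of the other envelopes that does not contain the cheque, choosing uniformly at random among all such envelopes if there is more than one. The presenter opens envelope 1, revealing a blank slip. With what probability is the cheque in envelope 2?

Condition on the true location of the cheque.
If it is in envelope 1 (prior 1/10): the presenter opened envelope 1, so this case is ruled out; weight (1/10)·0 = 0.
If it is in envelope 2 (prior 1/2): the presenter has 2 equally likely choices, so probability 1/2; weight (1/2)·(1/2) = 1/4.
If it is in envelope 3 (prior 2/5): the presenter has no choice, probability 1; weight (2/5)·1 = 2/5.
The weights sum to 13/20.
So P(the cheque in envelope 2 | the presenter opened envelope 1) = (1/4) / (13/20) = 5/13.

5/13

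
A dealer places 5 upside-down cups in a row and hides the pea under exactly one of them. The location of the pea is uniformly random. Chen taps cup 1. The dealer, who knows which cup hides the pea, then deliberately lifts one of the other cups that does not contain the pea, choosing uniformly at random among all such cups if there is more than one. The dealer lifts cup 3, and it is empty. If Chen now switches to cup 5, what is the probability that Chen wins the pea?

Apply Bayes' rule, conditioning on where the pea actually is.
If it is under cup 1 (prior 1/5): the dealer has 4 equally likely choices, so probability 1/4; weight (1/5)·(1/4) = 1/20.
If it is under any of cups 2, 4, and 5 (prior 1/5 each): the dealer has 3 equally likely choices, so probability 1/3; weight (1/5)·(1/3) = 1/15 each.
If it is under cup 3 (prior 1/5): the dealer opened cup 3, so this case is ruled out; weight (1/5)·0 = 0.
The weights sum to 1/4.
So P(the pea under cup 5 | the dealer opened cup 3) = (1/15) / (1/4) = 4/15.

4/15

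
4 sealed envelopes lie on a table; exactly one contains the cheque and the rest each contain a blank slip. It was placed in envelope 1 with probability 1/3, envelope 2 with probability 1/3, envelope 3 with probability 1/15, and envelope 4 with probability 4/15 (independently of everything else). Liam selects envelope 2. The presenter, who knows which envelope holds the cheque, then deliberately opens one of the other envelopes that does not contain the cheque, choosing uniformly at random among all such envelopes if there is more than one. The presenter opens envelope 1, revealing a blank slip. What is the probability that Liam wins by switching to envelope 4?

12/25

Consider each possible location of the cheque in turn.
If it is in envelope 1 (prior 1/3): the presenter opened envelope 1, so this case is ruled out; weight (1/3)·0 = 0.
If it is in envelope 2 (prior 1/3): the presenter has 3 equally likely choices, so probability 1/3; weight (1/3)·(1/3) = 1/9.
If it is in envelope 3 (prior 1/15): the presenter has 2 equally likely choices, so probability 1/2; weight (1/15)·(1/2) = 1/30.
If it is in envelope 4 (prior 4/15): the presenter has 2 equally likely choices, so probability 1/2; weight (4/15)·(1/2) = 2/15.
The weights sum to 5/18.
So P(the cheque in envelope 4 | the presenter opened envelope 1) = (2/15) / (5/18) = 12/25.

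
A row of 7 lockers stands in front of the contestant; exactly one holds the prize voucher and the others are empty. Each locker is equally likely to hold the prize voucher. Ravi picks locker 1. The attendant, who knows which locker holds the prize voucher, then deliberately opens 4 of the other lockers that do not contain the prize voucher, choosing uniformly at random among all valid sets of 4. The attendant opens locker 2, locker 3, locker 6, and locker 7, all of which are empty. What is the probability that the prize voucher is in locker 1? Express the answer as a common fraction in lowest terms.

Apply Bayes' rule, conditioning on where the prize voucher actually is.
If it is in locker 1 (prior 1/7): the attendant has 15 equally likely choices, so probability 1/15; weight (1/7)·(1/15) = 1/105.
If it is in any of lockers 2, 3, 6, and 7 (prior 1/7 each): that locker was opened and seen not to hold the prize — ruled out; weight (1/7)·0 = 0 each.
If it is in either of lockers 4 and 5 (prior 1/7 each): the attendant has 5 equally likely choices, so probability 1/5; weight (1/7)·(1/5) = 1/35 each.
The weights sum to 1/15.
So P(the prize voucher in locker 1 | the attendant opened locker 2, locker 3, locker 6, and locker 7) = (1/105) / (1/15) = 1/7.

1/7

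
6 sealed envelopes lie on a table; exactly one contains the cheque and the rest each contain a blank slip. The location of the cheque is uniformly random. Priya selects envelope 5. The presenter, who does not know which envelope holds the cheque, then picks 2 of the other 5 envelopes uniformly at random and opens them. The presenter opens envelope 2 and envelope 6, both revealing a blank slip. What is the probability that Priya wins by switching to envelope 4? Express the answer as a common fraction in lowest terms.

1/4

Apply Bayes' rule, conditioning on where the cheque actually is.
If it is in any of envelopes 1, 3, 4, and 5 (prior 1/6 each): the presenter picks exactly this set with probability 1/10 regardless, and none is the prize; weight (1/6)·(1/10) = 1/60 each.
If it is in either of envelopes 2 and 6 (prior 1/6 each): that envelope was opened and seen not to hold the prize — ruled out; weight (1/6)·0 = 0 each.
The weights sum to 1/15.
So P(the cheque in envelope 4 | the presenter opened envelope 2 and envelope 6) = (1/60) / (1/15) = 1/4.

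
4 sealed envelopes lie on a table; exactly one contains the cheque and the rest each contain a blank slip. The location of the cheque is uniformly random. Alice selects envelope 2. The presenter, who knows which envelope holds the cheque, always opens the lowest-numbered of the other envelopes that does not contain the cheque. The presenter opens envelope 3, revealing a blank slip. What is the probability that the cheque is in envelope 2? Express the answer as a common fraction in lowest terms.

Consider each possible location of the cheque in turn.
If it is in envelope 1 (prior 1/4): envelope 3 is the lowest-numbered option available, probability 1; weight (1/4)·1 = 1/4.
If it is in either of envelopes 2 and 4 (prior 1/4 each): the presenter would have opened envelope 1 instead, probability 0; weight (1/4)·0 = 0 each.
If it is in envelope 3 (prior 1/4): the presenter opened envelope 3, so this case is ruled out; weight (1/4)·0 = 0.
The weights sum to 1/4.
So P(the cheque in envelope 2 | the presenter opened envelope 3) = 0 / (1/4) = 0.

0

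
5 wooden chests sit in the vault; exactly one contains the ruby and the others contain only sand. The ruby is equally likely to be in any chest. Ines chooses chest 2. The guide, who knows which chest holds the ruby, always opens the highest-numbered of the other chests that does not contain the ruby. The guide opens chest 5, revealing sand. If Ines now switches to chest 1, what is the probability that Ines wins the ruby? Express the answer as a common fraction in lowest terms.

Condition on the true location of the ruby.
If it is in any of chests 1, 2, 3, and 4 (prior 1/5 each): chest 5 is the highest-numbered option available, probability 1; weight (1/5)·1 = 1/5 each.
If it is in chest 5 (prior 1/5): the guide opened chest 5, so this case is ruled out; weight (1/5)·0 = 0.
The weights sum to 4/5.
So P(the ruby in chest 1 | the guide opened chest 5) = (1/5) / (4/5) = 1/4.

1/4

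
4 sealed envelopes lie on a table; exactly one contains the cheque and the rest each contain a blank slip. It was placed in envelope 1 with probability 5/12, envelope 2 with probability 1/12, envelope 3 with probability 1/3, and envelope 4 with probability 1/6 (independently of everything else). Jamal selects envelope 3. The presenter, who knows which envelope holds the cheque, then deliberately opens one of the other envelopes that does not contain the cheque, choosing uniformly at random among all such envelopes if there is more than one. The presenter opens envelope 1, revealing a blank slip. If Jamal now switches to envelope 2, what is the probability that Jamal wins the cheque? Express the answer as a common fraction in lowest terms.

3/17

Apply Bayes' rule, conditioning on where the cheque actually is.
If it is in envelope 1 (prior 5/12): the presenter opened envelope 1, so this case is ruled out; weight (5/12)·0 = 0.
If it is in envelope 2 (prior 1/12): the presenter has 2 equally likely choices, so probability 1/2; weight (1/12)·(1/2) = 1/24.
If it is in envelope 3 (prior 1/3): the presenter has 3 equally likely choices, so probability 1/3; weight (1/3)·(1/3) = 1/9.
If it is in envelope 4 (prior 1/6): the presenter has 2 equally likely choices, so probability 1/2; weight (1/6)·(1/2) = 1/12.
The weights sum to 17/72.
So P(the cheque in envelope 2 | the presenter opened envelope 1) = (1/24) / (17/72) = 3/17.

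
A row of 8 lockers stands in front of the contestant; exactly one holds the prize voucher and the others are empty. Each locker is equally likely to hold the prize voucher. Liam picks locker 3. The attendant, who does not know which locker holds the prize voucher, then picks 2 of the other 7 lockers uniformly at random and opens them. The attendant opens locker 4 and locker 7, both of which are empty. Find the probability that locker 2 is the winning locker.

Because the attendant chose which lockers to open without knowing where the prize voucher is, the choice is independent of the prize location. Learning that none of the 2 opened lockers holds the prize voucher simply rules out those 2 locations and leaves the remaining 6 lockers still equally likely by symmetry.
So P(the prize voucher in locker 2) = 1/6.

1/6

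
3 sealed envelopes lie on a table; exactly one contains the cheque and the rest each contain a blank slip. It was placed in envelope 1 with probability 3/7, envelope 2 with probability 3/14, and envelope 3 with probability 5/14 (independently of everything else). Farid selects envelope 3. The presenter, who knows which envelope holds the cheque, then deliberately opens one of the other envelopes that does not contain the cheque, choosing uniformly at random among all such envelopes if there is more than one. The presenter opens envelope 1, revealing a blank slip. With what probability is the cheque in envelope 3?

Consider each possible location of the cheque in turn.
If it is in envelope 1 (prior 3/7): the presenter opened envelope 1, so this case is ruled out; weight (3/7)·0 = 0.
If it is in envelope 2 (prior 3/14): the presenter has no choice, probability 1; weight (3/14)·1 = 3/14.
If it is in envelope 3 (prior 5/14): the presenter has 2 equally likely choices, so probability 1/2; weight (5/14)·(1/2) = 5/28.
The weights sum to 11/28.
So P(the cheque in envelope 3 | the presenter opened envelope 1) = (5/28) / (11/28) = 5/11.

5/11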